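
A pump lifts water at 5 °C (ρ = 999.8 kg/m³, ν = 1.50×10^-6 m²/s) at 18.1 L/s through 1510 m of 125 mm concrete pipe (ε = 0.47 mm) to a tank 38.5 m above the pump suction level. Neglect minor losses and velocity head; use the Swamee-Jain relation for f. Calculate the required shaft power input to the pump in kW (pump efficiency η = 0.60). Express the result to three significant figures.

P_shaft ≈ 22.9 kW

V = 4Q/(πD²) = 1.475 m/s; Re = 1.23×10^5; ε/D = 0.00376; f = 0.02906
h_f = f(L/D)V²/2g = 38.93 m
Total head H = z + h_f = 38.5 + 38.93 = 77.43 m
P_hyd = ρgQH = 999.8·9.81·0.0181·77.43 = 13.75 kW
P_shaft = P_hyd/η = 13.75/0.60 = 22.91 kW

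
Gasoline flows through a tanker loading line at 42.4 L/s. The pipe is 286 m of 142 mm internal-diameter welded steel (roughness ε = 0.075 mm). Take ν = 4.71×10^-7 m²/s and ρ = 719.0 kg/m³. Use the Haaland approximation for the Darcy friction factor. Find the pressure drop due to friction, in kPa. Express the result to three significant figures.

Δp ≈ 90.6 kPa

V = 4Q/(πD²) = 4·0.0424/(π·0.142²) = 2.677 m/s
Re = VD/ν = 2.677·0.142/4.71×10^-7 = 8.07×10^5 → turbulent
ε/D = 0.075/142 = 5.28×10^-4
Haaland: f = 0.01746
h_f = f(L/D)V²/(2g) = 0.01746·(286/0.142)·2.677²/(2·9.81) = 12.85 m
Δp = ρg·h_f = 719.0·9.81·12.85 = 90.62 kPa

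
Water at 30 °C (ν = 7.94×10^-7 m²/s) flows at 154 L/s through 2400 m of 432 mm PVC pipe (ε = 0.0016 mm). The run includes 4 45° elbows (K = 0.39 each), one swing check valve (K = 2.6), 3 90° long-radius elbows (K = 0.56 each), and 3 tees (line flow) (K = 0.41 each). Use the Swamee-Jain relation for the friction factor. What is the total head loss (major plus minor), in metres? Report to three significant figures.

H_L ≈ 4.41 m

V = 4Q/(πD²) = 1.051 m/s; V²/2g = 0.05626 m
Re = 5.72×10^5, ε/D = 3.70×10^-6 → f = 0.01285 (Swamee-Jain)
Major: h_f = f(L/D)·V²/2g = 0.01285·5556·0.05626 = 4.016 m
Minor: ΣK = 7.07; h_m = ΣK·V²/2g = 0.3978 m
Total H_L = 4.016 + 0.3978 = 4.414 m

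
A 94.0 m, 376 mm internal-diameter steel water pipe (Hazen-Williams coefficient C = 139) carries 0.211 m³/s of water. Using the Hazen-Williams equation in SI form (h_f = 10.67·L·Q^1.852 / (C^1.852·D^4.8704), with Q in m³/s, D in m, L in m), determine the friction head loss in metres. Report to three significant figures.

h_f = 10.67·94.0·0.211^1.852 / (139^1.852·0.376^4.8704) = 0.7080 m

h_f ≈ 0.708 m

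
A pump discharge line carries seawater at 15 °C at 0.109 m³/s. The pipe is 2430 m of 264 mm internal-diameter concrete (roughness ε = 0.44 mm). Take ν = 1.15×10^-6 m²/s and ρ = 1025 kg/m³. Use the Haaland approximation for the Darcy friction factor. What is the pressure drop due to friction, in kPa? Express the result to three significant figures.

V = 4Q/(πD²) = 4·0.109/(π·0.264²) = 1.991 m/s
Re = VD/ν = 1.991·0.264/1.15×10^-6 = 4.57×10^5 → turbulent
ε/D = 0.44/264 = 0.00167
Haaland: f = 0.02277
h_f = f(L/D)V²/(2g) = 0.02277·(2430/0.264)·1.991²/(2·9.81) = 42.36 m
Δp = ρg·h_f = 1025·9.81·42.36 = 425.9 kPa

Δp ≈ 426 kPa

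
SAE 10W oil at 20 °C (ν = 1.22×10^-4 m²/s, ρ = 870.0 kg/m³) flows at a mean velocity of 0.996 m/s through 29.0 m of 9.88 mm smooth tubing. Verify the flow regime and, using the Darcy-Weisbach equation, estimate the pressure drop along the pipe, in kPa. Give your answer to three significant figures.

Re = VD/ν = 0.996·0.009880/1.22×10^-4 = 80.7 → laminar (Re < 2300)
f = 64/Re = 0.7935
h_f = f(L/D)V²/(2g) = 0.7935·(29.0/0.009880)·0.996²/(2·9.81) = 117.8 m
Δp = ρg·h_f = 870.0·9.81·117.8 = 1005 kPa

Δp ≈ 1010 kPa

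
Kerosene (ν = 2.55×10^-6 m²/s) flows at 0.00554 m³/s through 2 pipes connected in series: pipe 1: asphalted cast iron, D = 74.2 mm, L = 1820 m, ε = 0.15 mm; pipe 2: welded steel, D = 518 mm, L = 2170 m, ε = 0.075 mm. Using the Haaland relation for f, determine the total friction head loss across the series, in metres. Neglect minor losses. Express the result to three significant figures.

Pipe 1: V = 1.281 m/s, Re = 3.73×10^4, ε/D = 0.00202, f = 0.02714, h_1 = f(L/D)V²/2g = 55.69 m
Pipe 2: V = 0.02629 m/s, Re = 5340, ε/D = 1.45×10^-4, f = 0.03710, h_2 = f(L/D)V²/2g = 0.005474 m
Series → Q common, losses add: H = Σh = 55.69 m

H ≈ 55.7 m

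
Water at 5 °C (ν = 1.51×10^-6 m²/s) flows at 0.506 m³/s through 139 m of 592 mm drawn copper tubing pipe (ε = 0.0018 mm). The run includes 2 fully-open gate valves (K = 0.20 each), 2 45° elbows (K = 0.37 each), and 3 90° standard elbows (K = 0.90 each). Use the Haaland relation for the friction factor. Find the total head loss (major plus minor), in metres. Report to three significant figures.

H_L ≈ 1.16 m

V = 4Q/(πD²) = 1.838 m/s; V²/2g = 0.1722 m
Re = 7.21×10^5, ε/D = 3.04×10^-6 → f = 0.01229 (Haaland)
Major: h_f = f(L/D)·V²/2g = 0.01229·234.8·0.1722 = 0.4971 m
Minor: ΣK = 3.84; h_m = ΣK·V²/2g = 0.6614 m
Total H_L = 0.4971 + 0.6614 = 1.158 m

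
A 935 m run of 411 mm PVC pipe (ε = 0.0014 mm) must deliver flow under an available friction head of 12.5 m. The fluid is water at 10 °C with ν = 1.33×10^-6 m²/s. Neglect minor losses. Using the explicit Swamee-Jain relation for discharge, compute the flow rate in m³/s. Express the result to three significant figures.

Q ≈ 0.400 m³/s

Swamee-Jain (Type II): Q = -0.965·√(gD⁵h_f/L)·ln[ε/(3.7D) + √(3.17ν²L/(gD³h_f))]
√(gD⁵h_f/L) = √(9.81·0.411⁵·12.5/935) = 0.03922
ε/(3.7D) = 9.21×10^-7; √(3.17ν²L/(gD³h_f)) = 2.48×10^-5
Q = -0.965·0.03922·ln(2.574×10^-5) = 0.3999 m³/s
Check: V = 3.01 m/s, Re = 9.32×10^5, f = 0.01183, h_f = 12.5 m ≈ 12.5 m ✓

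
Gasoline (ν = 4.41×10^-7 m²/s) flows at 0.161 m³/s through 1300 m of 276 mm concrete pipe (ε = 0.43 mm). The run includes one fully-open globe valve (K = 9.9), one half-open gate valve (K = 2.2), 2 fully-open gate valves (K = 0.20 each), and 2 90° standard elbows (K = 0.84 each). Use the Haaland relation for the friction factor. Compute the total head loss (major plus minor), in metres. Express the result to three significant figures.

H_L ≈ 43.7 m

V = 4Q/(πD²) = 2.691 m/s; V²/2g = 0.3691 m
Re = 1.68×10^6, ε/D = 0.00156 → f = 0.02210 (Haaland)
Major: h_f = f(L/D)·V²/2g = 0.02210·4710·0.3691 = 38.42 m
Minor: ΣK = 14.2; h_m = ΣK·V²/2g = 5.234 m
Total H_L = 38.42 + 5.234 = 43.65 m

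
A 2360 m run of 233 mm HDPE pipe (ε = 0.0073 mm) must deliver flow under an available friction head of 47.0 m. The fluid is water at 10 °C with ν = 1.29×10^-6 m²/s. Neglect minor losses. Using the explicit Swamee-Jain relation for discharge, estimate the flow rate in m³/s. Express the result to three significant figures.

Q ≈ 0.110 m³/s

Swamee-Jain (Type II): Q = -0.965·√(gD⁵h_f/L)·ln[ε/(3.7D) + √(3.17ν²L/(gD³h_f))]
√(gD⁵h_f/L) = √(9.81·0.233⁵·47.0/2360) = 0.01158
ε/(3.7D) = 8.47×10^-6; √(3.17ν²L/(gD³h_f)) = 4.62×10^-5
Q = -0.965·0.01158·ln(5.467×10^-5) = 0.1097 m³/s
Check: V = 2.57 m/s, Re = 4.65×10^5, f = 0.01373, h_f = 46.9 m ≈ 47.0 m ✓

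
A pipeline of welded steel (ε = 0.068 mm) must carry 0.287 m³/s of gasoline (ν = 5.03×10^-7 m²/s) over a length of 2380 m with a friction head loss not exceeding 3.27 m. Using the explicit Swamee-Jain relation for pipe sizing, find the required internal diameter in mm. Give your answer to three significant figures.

Swamee-Jain (Type III): D = 0.66·[ε^1.25·(LQ²/(gh_f))^4.75 + ν·Q^9.4·(L/(gh_f))^5.2]^0.04
LQ²/(gh_f) = 6.111; L/(gh_f) = 74.19
Term 1 = ε^1.25·(…)^4.75 = 0.0335; Term 2 = ν·Q^9.4·(…)^5.2 = 0.0215
D = 0.66·(0.0335 + 0.0215)^0.04 = 0.5877 m = 588 mm
Check: V = 1.06 m/s, Re = 1.24×10^6, f = 0.01352, h_f = 3.12 m ≈ 3.27 m ✓

D ≈ 588 mm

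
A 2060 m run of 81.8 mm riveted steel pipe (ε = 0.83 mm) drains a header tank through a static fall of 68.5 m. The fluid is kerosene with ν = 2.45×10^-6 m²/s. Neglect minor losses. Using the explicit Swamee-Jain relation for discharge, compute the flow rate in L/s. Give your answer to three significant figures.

Swamee-Jain (Type II): Q = -0.965·√(gD⁵h_f/L)·ln[ε/(3.7D) + √(3.17ν²L/(gD³h_f))]
√(gD⁵h_f/L) = √(9.81·0.0818⁵·68.5/2060) = 0.001093
ε/(3.7D) = 0.00274; √(3.17ν²L/(gD³h_f)) = 3.26×10^-4
Q = -0.965·0.001093·ln(0.003069) = 0.006103 m³/s
Check: V = 1.16 m/s, Re = 3.88×10^4, f = 0.04003, h_f = 69.3 m ≈ 68.5 m ✓

Q ≈ 6.10 L/s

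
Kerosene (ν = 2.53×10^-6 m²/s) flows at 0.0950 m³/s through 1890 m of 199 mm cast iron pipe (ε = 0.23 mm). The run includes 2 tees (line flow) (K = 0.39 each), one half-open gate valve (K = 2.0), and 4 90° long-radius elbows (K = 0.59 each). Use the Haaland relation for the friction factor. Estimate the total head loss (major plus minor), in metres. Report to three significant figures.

V = 4Q/(πD²) = 3.054 m/s; V²/2g = 0.4755 m
Re = 2.40×10^5, ε/D = 0.00116 → f = 0.02134 (Haaland)
Major: h_f = f(L/D)·V²/2g = 0.02134·9497·0.4755 = 96.36 m
Minor: ΣK = 5.14; h_m = ΣK·V²/2g = 2.444 m
Total H_L = 96.36 + 2.444 = 98.80 m

H_L ≈ 98.8 m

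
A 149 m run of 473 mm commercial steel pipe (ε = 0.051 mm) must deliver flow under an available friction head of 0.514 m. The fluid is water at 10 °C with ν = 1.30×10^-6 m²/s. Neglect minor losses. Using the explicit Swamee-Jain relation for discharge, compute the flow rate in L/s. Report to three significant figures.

Swamee-Jain (Type II): Q = -0.965·√(gD⁵h_f/L)·ln[ε/(3.7D) + √(3.17ν²L/(gD³h_f))]
√(gD⁵h_f/L) = √(9.81·0.473⁵·0.514/149) = 0.02831
ε/(3.7D) = 2.91×10^-5; √(3.17ν²L/(gD³h_f)) = 3.87×10^-5
Q = -0.965·0.02831·ln(6.782×10^-5) = 0.2622 m³/s
Check: V = 1.49 m/s, Re = 5.43×10^5, f = 0.01443, h_f = 0.516 m ≈ 0.514 m ✓

Q ≈ 262 L/s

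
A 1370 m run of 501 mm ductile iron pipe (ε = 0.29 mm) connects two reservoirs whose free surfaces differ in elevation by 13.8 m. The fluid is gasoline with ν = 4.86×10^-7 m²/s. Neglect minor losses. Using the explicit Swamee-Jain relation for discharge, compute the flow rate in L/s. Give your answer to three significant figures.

Swamee-Jain (Type II): Q = -0.965·√(gD⁵h_f/L)·ln[ε/(3.7D) + √(3.17ν²L/(gD³h_f))]
√(gD⁵h_f/L) = √(9.81·0.501⁵·13.8/1370) = 0.05585
ε/(3.7D) = 1.56×10^-4; √(3.17ν²L/(gD³h_f)) = 7.76×10^-6
Q = -0.965·0.05585·ln(1.642×10^-4) = 0.4696 m³/s
Check: V = 2.38 m/s, Re = 2.46×10^6, f = 0.01751, h_f = 13.9 m ≈ 13.8 m ✓

Q ≈ 470 L/s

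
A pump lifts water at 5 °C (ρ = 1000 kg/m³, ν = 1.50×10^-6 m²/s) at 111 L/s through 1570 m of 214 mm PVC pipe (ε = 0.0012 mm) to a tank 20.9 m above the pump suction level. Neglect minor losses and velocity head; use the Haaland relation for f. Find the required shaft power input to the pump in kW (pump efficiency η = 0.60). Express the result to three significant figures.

P_shaft ≈ 125 kW

V = 4Q/(πD²) = 3.086 m/s; Re = 4.40×10^5; ε/D = 5.61×10^-6; f = 0.01342
h_f = f(L/D)V²/2g = 47.80 m
Total head H = z + h_f = 20.9 + 47.80 = 68.70 m
P_hyd = ρgQH = 1000·9.81·0.111·68.70 = 74.81 kW
P_shaft = P_hyd/η = 74.81/0.60 = 124.7 kW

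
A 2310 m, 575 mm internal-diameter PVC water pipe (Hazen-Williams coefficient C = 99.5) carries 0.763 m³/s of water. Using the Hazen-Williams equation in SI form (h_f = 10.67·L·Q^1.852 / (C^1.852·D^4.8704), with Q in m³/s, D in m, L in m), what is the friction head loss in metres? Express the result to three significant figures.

h_f ≈ 44.1 m

h_f = 10.67·2310·0.763^1.852 / (99.5^1.852·0.575^4.8704) = 44.13 m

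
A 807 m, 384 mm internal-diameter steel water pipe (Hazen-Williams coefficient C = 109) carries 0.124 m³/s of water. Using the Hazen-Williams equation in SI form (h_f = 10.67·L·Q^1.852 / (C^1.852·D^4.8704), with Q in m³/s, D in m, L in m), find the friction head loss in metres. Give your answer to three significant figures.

h_f = 10.67·807·0.124^1.852 / (109^1.852·0.384^4.8704) = 3.215 m

h_f ≈ 3.22 m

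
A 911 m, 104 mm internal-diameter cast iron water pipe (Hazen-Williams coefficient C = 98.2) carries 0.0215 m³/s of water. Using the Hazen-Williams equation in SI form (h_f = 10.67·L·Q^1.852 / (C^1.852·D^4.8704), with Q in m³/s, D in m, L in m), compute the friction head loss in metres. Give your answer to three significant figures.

h_f = 10.67·911·0.0215^1.852 / (98.2^1.852·0.104^4.8704) = 99.41 m

h_f ≈ 99.4 m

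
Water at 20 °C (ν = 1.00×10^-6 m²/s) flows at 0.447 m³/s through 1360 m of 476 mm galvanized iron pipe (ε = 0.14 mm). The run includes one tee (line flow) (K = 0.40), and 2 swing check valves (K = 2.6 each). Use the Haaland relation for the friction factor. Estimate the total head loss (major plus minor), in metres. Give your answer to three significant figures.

H_L ≈ 16.0 m

V = 4Q/(πD²) = 2.512 m/s; V²/2g = 0.3216 m
Re = 1.20×10^6, ε/D = 2.94×10^-4 → f = 0.01545 (Haaland)
Major: h_f = f(L/D)·V²/2g = 0.01545·2857·0.3216 = 14.20 m
Minor: ΣK = 5.60; h_m = ΣK·V²/2g = 1.801 m
Total H_L = 14.20 + 1.801 = 16.00 m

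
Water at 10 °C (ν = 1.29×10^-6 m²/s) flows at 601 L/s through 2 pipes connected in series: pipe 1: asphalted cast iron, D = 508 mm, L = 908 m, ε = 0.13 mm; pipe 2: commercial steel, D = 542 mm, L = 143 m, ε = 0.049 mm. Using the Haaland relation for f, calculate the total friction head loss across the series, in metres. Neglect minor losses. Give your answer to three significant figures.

H ≈ 13.3 m

Pipe 1: V = 2.965 m/s, Re = 1.17×10^6, ε/D = 2.56×10^-4, f = 0.01509, h_1 = f(L/D)V²/2g = 12.09 m
Pipe 2: V = 2.605 m/s, Re = 1.09×10^6, ε/D = 9.04×10^-5, f = 0.01308, h_2 = f(L/D)V²/2g = 1.194 m
Series → Q common, losses add: H = Σh = 13.28 m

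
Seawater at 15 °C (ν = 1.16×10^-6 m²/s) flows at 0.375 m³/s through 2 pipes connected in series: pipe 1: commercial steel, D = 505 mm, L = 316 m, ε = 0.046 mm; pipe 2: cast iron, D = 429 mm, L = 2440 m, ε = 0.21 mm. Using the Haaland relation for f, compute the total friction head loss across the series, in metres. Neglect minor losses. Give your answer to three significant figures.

H ≈ 34.9 m

Pipe 1: V = 1.872 m/s, Re = 8.15×10^5, ε/D = 9.11×10^-5, f = 0.01344, h_1 = f(L/D)V²/2g = 1.502 m
Pipe 2: V = 2.594 m/s, Re = 9.59×10^5, ε/D = 4.90×10^-4, f = 0.01712, h_2 = f(L/D)V²/2g = 33.40 m
Series → Q common, losses add: H = Σh = 34.90 m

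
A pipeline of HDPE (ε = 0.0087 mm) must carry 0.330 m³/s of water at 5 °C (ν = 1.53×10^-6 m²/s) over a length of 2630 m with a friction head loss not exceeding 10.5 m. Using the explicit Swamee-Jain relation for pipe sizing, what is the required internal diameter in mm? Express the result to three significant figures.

Swamee-Jain (Type III): D = 0.66·[ε^1.25·(LQ²/(gh_f))^4.75 + ν·Q^9.4·(L/(gh_f))^5.2]^0.04
LQ²/(gh_f) = 2.781; L/(gh_f) = 25.53
Term 1 = ε^1.25·(…)^4.75 = 6.08×10^-5; Term 2 = ν·Q^9.4·(…)^5.2 = 9.45×10^-4
D = 0.66·(6.08×10^-5 + 9.45×10^-4)^0.04 = 0.5008 m = 501 mm
Check: V = 1.68 m/s, Re = 5.48×10^5, f = 0.01317, h_f = 9.89 m ≈ 10.5 m ✓

D ≈ 501 mm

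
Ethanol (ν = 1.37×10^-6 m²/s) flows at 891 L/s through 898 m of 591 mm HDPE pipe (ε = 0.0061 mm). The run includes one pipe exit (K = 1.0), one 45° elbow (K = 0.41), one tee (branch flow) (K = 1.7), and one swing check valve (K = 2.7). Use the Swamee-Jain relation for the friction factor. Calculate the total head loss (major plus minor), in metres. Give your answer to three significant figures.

V = 4Q/(πD²) = 3.248 m/s; V²/2g = 0.5377 m
Re = 1.40×10^6, ε/D = 1.03×10^-5 → f = 0.01129 (Swamee-Jain)
Major: h_f = f(L/D)·V²/2g = 0.01129·1519·0.5377 = 9.221 m
Minor: ΣK = 5.81; h_m = ΣK·V²/2g = 3.124 m
Total H_L = 9.221 + 3.124 = 12.34 m

H_L ≈ 12.3 m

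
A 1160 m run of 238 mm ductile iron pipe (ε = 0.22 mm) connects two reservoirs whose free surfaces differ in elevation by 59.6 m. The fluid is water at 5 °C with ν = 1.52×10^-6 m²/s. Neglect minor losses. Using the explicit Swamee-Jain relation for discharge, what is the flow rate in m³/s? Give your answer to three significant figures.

Swamee-Jain (Type II): Q = -0.965·√(gD⁵h_f/L)·ln[ε/(3.7D) + √(3.17ν²L/(gD³h_f))]
√(gD⁵h_f/L) = √(9.81·0.238⁵·59.6/1160) = 0.01962
ε/(3.7D) = 2.50×10^-4; √(3.17ν²L/(gD³h_f)) = 3.28×10^-5
Q = -0.965·0.01962·ln(2.827×10^-4) = 0.1547 m³/s
Check: V = 3.48 m/s, Re = 5.44×10^5, f = 0.01997, h_f = 60.0 m ≈ 59.6 m ✓

Q ≈ 0.155 m³/s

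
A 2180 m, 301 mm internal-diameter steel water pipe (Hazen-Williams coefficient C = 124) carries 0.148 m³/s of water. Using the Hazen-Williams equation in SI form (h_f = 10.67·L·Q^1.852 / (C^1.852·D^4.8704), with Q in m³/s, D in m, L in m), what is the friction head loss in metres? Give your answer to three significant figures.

h_f = 10.67·2180·0.148^1.852 / (124^1.852·0.301^4.8704) = 31.08 m

h_f ≈ 31.1 m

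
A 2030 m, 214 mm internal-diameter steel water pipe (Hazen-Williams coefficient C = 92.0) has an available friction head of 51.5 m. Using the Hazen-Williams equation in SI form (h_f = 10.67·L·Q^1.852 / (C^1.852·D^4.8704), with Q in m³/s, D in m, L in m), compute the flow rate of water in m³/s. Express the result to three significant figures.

Rearranging: Q = [h_f·C^1.852·D^4.8704 / (10.67·L)]^(1/1.852)
Q = [51.5·92.0^1.852·0.214^4.8704 / (10.67·2030)]^0.540 = 0.06111 m³/s

Q ≈ 0.0611 m³/s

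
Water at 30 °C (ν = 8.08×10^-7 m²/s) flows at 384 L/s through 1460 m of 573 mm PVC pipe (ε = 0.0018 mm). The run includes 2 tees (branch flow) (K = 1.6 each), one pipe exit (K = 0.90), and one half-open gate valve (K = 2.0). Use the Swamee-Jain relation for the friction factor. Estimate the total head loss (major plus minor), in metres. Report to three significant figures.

V = 4Q/(πD²) = 1.489 m/s; V²/2g = 0.1130 m
Re = 1.06×10^6, ε/D = 3.14×10^-6 → f = 0.01158 (Swamee-Jain)
Major: h_f = f(L/D)·V²/2g = 0.01158·2548·0.1130 = 3.336 m
Minor: ΣK = 6.10; h_m = ΣK·V²/2g = 0.6894 m
Total H_L = 3.336 + 0.6894 = 4.025 m

H_L ≈ 4.03 m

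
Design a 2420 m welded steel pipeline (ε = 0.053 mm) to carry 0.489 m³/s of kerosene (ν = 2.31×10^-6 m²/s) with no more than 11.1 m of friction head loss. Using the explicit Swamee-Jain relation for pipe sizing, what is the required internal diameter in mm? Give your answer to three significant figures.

Swamee-Jain (Type III): D = 0.66·[ε^1.25·(LQ²/(gh_f))^4.75 + ν·Q^9.4·(L/(gh_f))^5.2]^0.04
LQ²/(gh_f) = 5.314; L/(gh_f) = 22.22
Term 1 = ε^1.25·(…)^4.75 = 0.0126; Term 2 = ν·Q^9.4·(…)^5.2 = 0.0280
D = 0.66·(0.0126 + 0.0280)^0.04 = 0.5806 m = 581 mm
Check: V = 1.85 m/s, Re = 4.64×10^5, f = 0.01449, h_f = 10.5 m ≈ 11.1 m ✓

D ≈ 581 mm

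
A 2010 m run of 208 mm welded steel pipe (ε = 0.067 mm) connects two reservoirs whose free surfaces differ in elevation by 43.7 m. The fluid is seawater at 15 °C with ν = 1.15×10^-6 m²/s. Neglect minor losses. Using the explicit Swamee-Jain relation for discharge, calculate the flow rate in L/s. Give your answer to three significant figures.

Q ≈ 78.4 L/s

Swamee-Jain (Type II): Q = -0.965·√(gD⁵h_f/L)·ln[ε/(3.7D) + √(3.17ν²L/(gD³h_f))]
√(gD⁵h_f/L) = √(9.81·0.208⁵·43.7/2010) = 0.009112
ε/(3.7D) = 8.71×10^-5; √(3.17ν²L/(gD³h_f)) = 4.67×10^-5
Q = -0.965·0.009112·ln(1.338×10^-4) = 0.07843 m³/s
Check: V = 2.31 m/s, Re = 4.17×10^5, f = 0.01676, h_f = 44.0 m ≈ 43.7 m ✓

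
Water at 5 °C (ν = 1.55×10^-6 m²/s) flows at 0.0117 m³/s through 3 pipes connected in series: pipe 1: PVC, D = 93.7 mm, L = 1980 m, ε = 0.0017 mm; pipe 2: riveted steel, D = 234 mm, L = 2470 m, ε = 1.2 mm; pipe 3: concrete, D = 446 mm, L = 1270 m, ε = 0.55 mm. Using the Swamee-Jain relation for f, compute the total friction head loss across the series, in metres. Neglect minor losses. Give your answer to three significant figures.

H ≈ 56.8 m

Pipe 1: V = 1.697 m/s, Re = 1.03×10^5, ε/D = 1.81×10^-5, f = 0.01788, h_1 = f(L/D)V²/2g = 55.44 m
Pipe 2: V = 0.2721 m/s, Re = 4.11×10^4, ε/D = 0.00513, f = 0.03313, h_2 = f(L/D)V²/2g = 1.319 m
Pipe 3: V = 0.07489 m/s, Re = 2.15×10^4, ε/D = 0.00123, f = 0.02822, h_3 = f(L/D)V²/2g = 0.02297 m
Series → Q common, losses add: H = Σh = 56.79 m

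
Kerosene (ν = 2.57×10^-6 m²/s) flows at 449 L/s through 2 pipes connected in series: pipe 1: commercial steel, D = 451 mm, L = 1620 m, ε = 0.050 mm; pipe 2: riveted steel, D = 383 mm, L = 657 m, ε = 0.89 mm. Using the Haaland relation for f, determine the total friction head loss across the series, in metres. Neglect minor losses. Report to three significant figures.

Pipe 1: V = 2.811 m/s, Re = 4.93×10^5, ε/D = 1.11×10^-4, f = 0.01441, h_1 = f(L/D)V²/2g = 20.84 m
Pipe 2: V = 3.897 m/s, Re = 5.81×10^5, ε/D = 0.00232, f = 0.02468, h_2 = f(L/D)V²/2g = 32.78 m
Series → Q common, losses add: H = Σh = 53.61 m

H ≈ 53.6 m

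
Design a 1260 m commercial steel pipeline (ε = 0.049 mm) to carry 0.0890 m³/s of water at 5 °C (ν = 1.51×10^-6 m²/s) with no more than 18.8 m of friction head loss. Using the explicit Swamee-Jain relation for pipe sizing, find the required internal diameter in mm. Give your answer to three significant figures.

Swamee-Jain (Type III): D = 0.66·[ε^1.25·(LQ²/(gh_f))^4.75 + ν·Q^9.4·(L/(gh_f))^5.2]^0.04
LQ²/(gh_f) = 0.05412; L/(gh_f) = 6.832
Term 1 = ε^1.25·(…)^4.75 = 3.94×10^-12; Term 2 = ν·Q^9.4·(…)^5.2 = 4.39×10^-12
D = 0.66·(3.94×10^-12 + 4.39×10^-12)^0.04 = 0.2379 m = 238 mm
Check: V = 2.00 m/s, Re = 3.15×10^5, f = 0.01627, h_f = 17.6 m ≈ 18.8 m ✓

D ≈ 238 mm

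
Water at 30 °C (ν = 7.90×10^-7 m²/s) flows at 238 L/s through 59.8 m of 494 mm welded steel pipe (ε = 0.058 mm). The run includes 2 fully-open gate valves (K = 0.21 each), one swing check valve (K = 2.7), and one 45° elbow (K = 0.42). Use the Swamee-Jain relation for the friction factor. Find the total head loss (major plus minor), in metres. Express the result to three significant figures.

V = 4Q/(πD²) = 1.242 m/s; V²/2g = 0.07859 m
Re = 7.76×10^5, ε/D = 1.17×10^-4 → f = 0.01405 (Swamee-Jain)
Major: h_f = f(L/D)·V²/2g = 0.01405·121.1·0.07859 = 0.1336 m
Minor: ΣK = 3.54; h_m = ΣK·V²/2g = 0.2782 m
Total H_L = 0.1336 + 0.2782 = 0.4118 m

H_L ≈ 0.412 m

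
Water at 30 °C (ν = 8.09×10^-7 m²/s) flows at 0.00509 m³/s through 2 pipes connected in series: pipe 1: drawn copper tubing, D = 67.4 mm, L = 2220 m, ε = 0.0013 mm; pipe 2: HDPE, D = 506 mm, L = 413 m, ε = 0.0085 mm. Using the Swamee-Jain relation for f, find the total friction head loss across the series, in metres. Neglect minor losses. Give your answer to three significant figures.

H ≈ 59.3 m

Pipe 1: V = 1.427 m/s, Re = 1.19×10^5, ε/D = 1.93×10^-5, f = 0.01737, h_1 = f(L/D)V²/2g = 59.33 m
Pipe 2: V = 0.02531 m/s, Re = 1.58×10^4, ε/D = 1.68×10^-5, f = 0.02744, h_2 = f(L/D)V²/2g = 7.313×10^-4 m
Series → Q common, losses add: H = Σh = 59.33 m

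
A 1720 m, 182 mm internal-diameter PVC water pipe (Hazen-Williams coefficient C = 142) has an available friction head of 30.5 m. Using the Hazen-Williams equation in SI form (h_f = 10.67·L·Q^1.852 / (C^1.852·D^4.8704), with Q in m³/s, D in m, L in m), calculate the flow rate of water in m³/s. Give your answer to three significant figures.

Q ≈ 0.0508 m³/s

Rearranging: Q = [h_f·C^1.852·D^4.8704 / (10.67·L)]^(1/1.852)
Q = [30.5·142^1.852·0.182^4.8704 / (10.67·1720)]^0.540 = 0.05078 m³/s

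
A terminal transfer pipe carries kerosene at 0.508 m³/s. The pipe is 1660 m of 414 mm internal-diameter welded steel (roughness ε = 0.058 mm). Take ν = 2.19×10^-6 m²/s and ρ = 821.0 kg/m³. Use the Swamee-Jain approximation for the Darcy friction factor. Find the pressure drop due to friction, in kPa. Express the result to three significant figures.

V = 4Q/(πD²) = 4·0.508/(π·0.414²) = 3.774 m/s
Re = VD/ν = 3.774·0.414/2.19×10^-6 = 7.13×10^5 → turbulent
ε/D = 0.058/414 = 1.40×10^-4
Swamee-Jain: f = 0.01443
h_f = f(L/D)V²/(2g) = 0.01443·(1660/0.414)·3.774²/(2·9.81) = 42.00 m
Δp = ρg·h_f = 821.0·9.81·42.00 = 338.3 kPa

Δp ≈ 338 kPa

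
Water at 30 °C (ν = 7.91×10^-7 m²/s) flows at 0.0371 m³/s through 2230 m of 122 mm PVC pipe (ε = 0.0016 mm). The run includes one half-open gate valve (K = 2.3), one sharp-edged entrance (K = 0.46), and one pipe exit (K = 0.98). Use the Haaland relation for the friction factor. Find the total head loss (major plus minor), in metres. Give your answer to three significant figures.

V = 4Q/(πD²) = 3.174 m/s; V²/2g = 0.5134 m
Re = 4.89×10^5, ε/D = 1.31×10^-5 → f = 0.01326 (Haaland)
Major: h_f = f(L/D)·V²/2g = 0.01326·18279·0.5134 = 124.4 m
Minor: ΣK = 3.74; h_m = ΣK·V²/2g = 1.920 m
Total H_L = 124.4 + 1.920 = 126.4 m

H_L ≈ 126 m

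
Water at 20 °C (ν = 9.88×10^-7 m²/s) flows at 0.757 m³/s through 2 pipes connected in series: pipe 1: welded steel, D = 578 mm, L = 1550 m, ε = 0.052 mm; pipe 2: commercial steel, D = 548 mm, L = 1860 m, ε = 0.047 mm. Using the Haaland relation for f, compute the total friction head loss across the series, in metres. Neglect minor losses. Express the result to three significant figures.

H ≈ 36.8 m

Pipe 1: V = 2.885 m/s, Re = 1.69×10^6, ε/D = 9.00×10^-5, f = 0.01268, h_1 = f(L/D)V²/2g = 14.42 m
Pipe 2: V = 3.210 m/s, Re = 1.78×10^6, ε/D = 8.58×10^-5, f = 0.01256, h_2 = f(L/D)V²/2g = 22.38 m
Series → Q common, losses add: H = Σh = 36.81 m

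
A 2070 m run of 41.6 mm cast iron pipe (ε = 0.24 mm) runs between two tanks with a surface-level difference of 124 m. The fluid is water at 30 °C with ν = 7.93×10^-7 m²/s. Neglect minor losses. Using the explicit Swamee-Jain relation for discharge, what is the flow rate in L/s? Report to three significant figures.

Q ≈ 1.65 L/s

Swamee-Jain (Type II): Q = -0.965·√(gD⁵h_f/L)·ln[ε/(3.7D) + √(3.17ν²L/(gD³h_f))]
√(gD⁵h_f/L) = √(9.81·0.0416⁵·124/2070) = 2.706×10^-4
ε/(3.7D) = 0.00156; √(3.17ν²L/(gD³h_f)) = 2.17×10^-4
Q = -0.965·2.706×10^-4·ln(0.001776) = 0.001654 m³/s
Check: V = 1.22 m/s, Re = 6.38×10^4, f = 0.03337, h_f = 125 m ≈ 124 m ✓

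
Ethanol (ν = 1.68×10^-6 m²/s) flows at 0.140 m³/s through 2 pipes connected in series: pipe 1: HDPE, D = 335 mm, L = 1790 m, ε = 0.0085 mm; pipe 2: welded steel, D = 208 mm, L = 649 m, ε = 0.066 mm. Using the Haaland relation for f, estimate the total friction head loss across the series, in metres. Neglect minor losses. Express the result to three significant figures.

H ≈ 53.8 m

Pipe 1: V = 1.588 m/s, Re = 3.17×10^5, ε/D = 2.54×10^-5, f = 0.01442, h_1 = f(L/D)V²/2g = 9.908 m
Pipe 2: V = 4.120 m/s, Re = 5.10×10^5, ε/D = 3.17×10^-4, f = 0.01627, h_2 = f(L/D)V²/2g = 43.93 m
Series → Q common, losses add: H = Σh = 53.84 m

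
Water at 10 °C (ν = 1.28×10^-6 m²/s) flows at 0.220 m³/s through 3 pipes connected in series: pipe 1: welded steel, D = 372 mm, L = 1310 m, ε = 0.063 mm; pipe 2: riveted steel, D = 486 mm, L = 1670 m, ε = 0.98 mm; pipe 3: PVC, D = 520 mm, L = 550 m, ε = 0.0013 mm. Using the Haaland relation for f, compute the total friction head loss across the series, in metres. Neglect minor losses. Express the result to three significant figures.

Pipe 1: V = 2.024 m/s, Re = 5.88×10^5, ε/D = 1.69×10^-4, f = 0.01478, h_1 = f(L/D)V²/2g = 10.87 m
Pipe 2: V = 1.186 m/s, Re = 4.50×10^5, ε/D = 0.00202, f = 0.02387, h_2 = f(L/D)V²/2g = 5.881 m
Pipe 3: V = 1.036 m/s, Re = 4.21×10^5, ε/D = 2.50×10^-6, f = 0.01350, h_3 = f(L/D)V²/2g = 0.7810 m
Series → Q common, losses add: H = Σh = 17.53 m

H ≈ 17.5 m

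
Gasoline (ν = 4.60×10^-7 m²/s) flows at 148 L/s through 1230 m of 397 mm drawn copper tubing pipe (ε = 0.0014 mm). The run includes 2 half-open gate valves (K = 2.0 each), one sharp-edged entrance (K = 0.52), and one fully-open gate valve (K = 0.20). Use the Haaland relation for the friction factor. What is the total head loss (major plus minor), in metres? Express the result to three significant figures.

H_L ≈ 2.96 m

V = 4Q/(πD²) = 1.196 m/s; V²/2g = 0.07286 m
Re = 1.03×10^6, ε/D = 3.53×10^-6 → f = 0.01159 (Haaland)
Major: h_f = f(L/D)·V²/2g = 0.01159·3098·0.07286 = 2.615 m
Minor: ΣK = 4.72; h_m = ΣK·V²/2g = 0.3439 m
Total H_L = 2.615 + 0.3439 = 2.959 m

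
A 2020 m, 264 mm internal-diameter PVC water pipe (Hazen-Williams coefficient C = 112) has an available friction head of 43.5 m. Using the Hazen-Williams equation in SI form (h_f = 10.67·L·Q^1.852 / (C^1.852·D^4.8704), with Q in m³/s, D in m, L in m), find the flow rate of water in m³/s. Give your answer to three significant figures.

Rearranging: Q = [h_f·C^1.852·D^4.8704 / (10.67·L)]^(1/1.852)
Q = [43.5·112^1.852·0.264^4.8704 / (10.67·2020)]^0.540 = 0.1183 m³/s

Q ≈ 0.118 m³/s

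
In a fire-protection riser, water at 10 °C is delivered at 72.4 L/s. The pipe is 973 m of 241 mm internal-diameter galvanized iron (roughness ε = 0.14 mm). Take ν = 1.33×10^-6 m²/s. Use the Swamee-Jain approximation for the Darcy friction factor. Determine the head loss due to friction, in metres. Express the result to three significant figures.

V = 4Q/(πD²) = 4·0.0724/(π·0.241²) = 1.587 m/s
Re = VD/ν = 1.587·0.241/1.33×10^-6 = 2.88×10^5 → turbulent
ε/D = 0.14/241 = 5.81×10^-4
Swamee-Jain: f = 0.01883
h_f = f(L/D)V²/(2g) = 0.01883·(973/0.241)·1.587²/(2·9.81) = 9.761 m

h_f ≈ 9.76 m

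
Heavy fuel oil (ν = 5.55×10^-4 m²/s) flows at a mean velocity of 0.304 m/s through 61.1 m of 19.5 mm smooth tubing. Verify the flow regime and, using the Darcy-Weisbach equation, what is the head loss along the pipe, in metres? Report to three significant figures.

h_f ≈ 88.4 m

Re = VD/ν = 0.304·0.01950/5.55×10^-4 = 10.7 → laminar (Re < 2300)
f = 64/Re = 5.992
h_f = f(L/D)V²/(2g) = 5.992·(61.1/0.01950)·0.304²/(2·9.81) = 88.43 m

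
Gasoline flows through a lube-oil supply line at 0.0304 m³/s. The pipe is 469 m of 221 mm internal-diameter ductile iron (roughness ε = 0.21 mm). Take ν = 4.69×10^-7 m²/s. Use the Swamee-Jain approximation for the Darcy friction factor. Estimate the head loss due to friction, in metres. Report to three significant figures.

V = 4Q/(πD²) = 4·0.0304/(π·0.221²) = 0.7925 m/s
Re = VD/ν = 0.7925·0.221/4.69×10^-7 = 3.73×10^5 → turbulent
ε/D = 0.21/221 = 9.50×10^-4
Swamee-Jain: f = 0.02034
h_f = f(L/D)V²/(2g) = 0.02034·(469/0.221)·0.7925²/(2·9.81) = 1.382 m

h_f ≈ 1.38 m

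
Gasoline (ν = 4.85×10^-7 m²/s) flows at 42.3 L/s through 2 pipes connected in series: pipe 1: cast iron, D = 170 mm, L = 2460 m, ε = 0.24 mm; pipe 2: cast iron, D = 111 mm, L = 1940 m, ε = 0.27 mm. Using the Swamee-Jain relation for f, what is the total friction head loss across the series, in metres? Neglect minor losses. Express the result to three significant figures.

Pipe 1: V = 1.864 m/s, Re = 6.53×10^5, ε/D = 0.00141, f = 0.02186, h_1 = f(L/D)V²/2g = 55.99 m
Pipe 2: V = 4.371 m/s, Re = 1.00×10^6, ε/D = 0.00243, f = 0.02492, h_2 = f(L/D)V²/2g = 424.2 m
Series → Q common, losses add: H = Σh = 480.2 m

H ≈ 480 m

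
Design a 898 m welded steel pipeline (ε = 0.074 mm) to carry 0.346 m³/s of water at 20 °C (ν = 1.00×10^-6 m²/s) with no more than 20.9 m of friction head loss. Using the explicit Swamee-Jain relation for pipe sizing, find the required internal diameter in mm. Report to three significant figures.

Swamee-Jain (Type III): D = 0.66·[ε^1.25·(LQ²/(gh_f))^4.75 + ν·Q^9.4·(L/(gh_f))^5.2]^0.04
LQ²/(gh_f) = 0.5243; L/(gh_f) = 4.380
Term 1 = ε^1.25·(…)^4.75 = 3.20×10^-7; Term 2 = ν·Q^9.4·(…)^5.2 = 1.01×10^-7
D = 0.66·(3.20×10^-7 + 1.01×10^-7)^0.04 = 0.3668 m = 367 mm
Check: V = 3.27 m/s, Re = 1.20×10^6, f = 0.01465, h_f = 19.6 m ≈ 20.9 m ✓

D ≈ 367 mm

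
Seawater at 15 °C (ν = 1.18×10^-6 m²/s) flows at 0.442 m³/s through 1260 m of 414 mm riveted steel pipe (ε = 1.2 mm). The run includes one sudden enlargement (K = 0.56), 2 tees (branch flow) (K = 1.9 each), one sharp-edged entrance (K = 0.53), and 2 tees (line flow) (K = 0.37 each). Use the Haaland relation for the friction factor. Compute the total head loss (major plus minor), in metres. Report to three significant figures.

V = 4Q/(πD²) = 3.283 m/s; V²/2g = 0.5495 m
Re = 1.15×10^6, ε/D = 0.00290 → f = 0.02607 (Haaland)
Major: h_f = f(L/D)·V²/2g = 0.02607·3043·0.5495 = 43.61 m
Minor: ΣK = 5.63; h_m = ΣK·V²/2g = 3.094 m
Total H_L = 43.61 + 3.094 = 46.70 m

H_L ≈ 46.7 m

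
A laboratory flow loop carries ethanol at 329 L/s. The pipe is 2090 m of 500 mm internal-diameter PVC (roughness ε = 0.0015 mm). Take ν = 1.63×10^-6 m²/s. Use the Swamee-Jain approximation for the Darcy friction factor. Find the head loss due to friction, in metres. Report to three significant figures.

V = 4Q/(πD²) = 4·0.329/(π·0.500²) = 1.676 m/s
Re = VD/ν = 1.676·0.500/1.63×10^-6 = 5.14×10^5 → turbulent
ε/D = 0.0015/500 = 3.00×10^-6
Swamee-Jain: f = 0.01308
h_f = f(L/D)V²/(2g) = 0.01308·(2090/0.500)·1.676²/(2·9.81) = 7.821 m

h_f ≈ 7.82 m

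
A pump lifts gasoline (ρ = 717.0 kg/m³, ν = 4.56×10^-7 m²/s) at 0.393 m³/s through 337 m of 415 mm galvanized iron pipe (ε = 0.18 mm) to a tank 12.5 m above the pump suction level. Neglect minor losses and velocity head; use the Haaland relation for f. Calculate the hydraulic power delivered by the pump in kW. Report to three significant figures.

P_hyd ≈ 50.4 kW

V = 4Q/(πD²) = 2.905 m/s; Re = 2.64×10^6; ε/D = 4.34×10^-4; f = 0.01640
h_f = f(L/D)V²/2g = 5.730 m
Total head H = z + h_f = 12.5 + 5.730 = 18.23 m
P_hyd = ρgQH = 717.0·9.81·0.393·18.23 = 50.39 kW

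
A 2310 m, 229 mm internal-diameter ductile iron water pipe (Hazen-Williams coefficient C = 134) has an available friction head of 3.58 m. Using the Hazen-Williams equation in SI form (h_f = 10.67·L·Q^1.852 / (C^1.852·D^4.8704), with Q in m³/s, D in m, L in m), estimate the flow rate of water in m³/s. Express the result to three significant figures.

Rearranging: Q = [h_f·C^1.852·D^4.8704 / (10.67·L)]^(1/1.852)
Q = [3.58·134^1.852·0.229^4.8704 / (10.67·2310)]^0.540 = 0.02351 m³/s

Q ≈ 0.0235 m³/s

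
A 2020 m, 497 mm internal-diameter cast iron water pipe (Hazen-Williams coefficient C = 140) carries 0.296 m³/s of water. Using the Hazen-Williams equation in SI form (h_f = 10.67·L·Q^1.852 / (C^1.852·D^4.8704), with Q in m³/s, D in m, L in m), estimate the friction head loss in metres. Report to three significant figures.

h_f ≈ 7.22 m

h_f = 10.67·2020·0.296^1.852 / (140^1.852·0.497^4.8704) = 7.221 m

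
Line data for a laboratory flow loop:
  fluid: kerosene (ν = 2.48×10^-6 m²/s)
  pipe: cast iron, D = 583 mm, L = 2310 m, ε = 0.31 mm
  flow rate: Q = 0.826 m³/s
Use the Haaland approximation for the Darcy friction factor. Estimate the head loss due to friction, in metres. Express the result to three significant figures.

h_f ≈ 33.9 m

V = 4Q/(πD²) = 4·0.826/(π·0.583²) = 3.094 m/s
Re = VD/ν = 3.094·0.583/2.48×10^-6 = 7.27×10^5 → turbulent
ε/D = 0.31/583 = 5.32×10^-4
Haaland: f = 0.01754
h_f = f(L/D)V²/(2g) = 0.01754·(2310/0.583)·3.094²/(2·9.81) = 33.91 m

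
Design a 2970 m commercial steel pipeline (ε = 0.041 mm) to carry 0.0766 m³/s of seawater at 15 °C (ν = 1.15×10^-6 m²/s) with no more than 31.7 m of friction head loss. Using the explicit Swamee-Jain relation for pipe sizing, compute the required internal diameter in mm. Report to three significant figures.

D ≈ 238 mm

Swamee-Jain (Type III): D = 0.66·[ε^1.25·(LQ²/(gh_f))^4.75 + ν·Q^9.4·(L/(gh_f))^5.2]^0.04
LQ²/(gh_f) = 0.05604; L/(gh_f) = 9.551
Term 1 = ε^1.25·(…)^4.75 = 3.73×10^-12; Term 2 = ν·Q^9.4·(…)^5.2 = 4.66×10^-12
D = 0.66·(3.73×10^-12 + 4.66×10^-12)^0.04 = 0.2380 m = 238 mm
Check: V = 1.72 m/s, Re = 3.56×10^5, f = 0.01577, h_f = 29.8 m ≈ 31.7 m ✓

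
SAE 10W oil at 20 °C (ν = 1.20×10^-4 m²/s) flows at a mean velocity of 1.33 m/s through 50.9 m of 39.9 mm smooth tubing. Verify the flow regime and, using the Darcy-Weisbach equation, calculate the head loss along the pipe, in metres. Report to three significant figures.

Re = VD/ν = 1.33·0.03990/1.20×10^-4 = 442 → laminar (Re < 2300)
f = 64/Re = 0.1447
h_f = f(L/D)V²/(2g) = 0.1447·(50.9/0.03990)·1.33²/(2·9.81) = 16.65 m

h_f ≈ 16.6 m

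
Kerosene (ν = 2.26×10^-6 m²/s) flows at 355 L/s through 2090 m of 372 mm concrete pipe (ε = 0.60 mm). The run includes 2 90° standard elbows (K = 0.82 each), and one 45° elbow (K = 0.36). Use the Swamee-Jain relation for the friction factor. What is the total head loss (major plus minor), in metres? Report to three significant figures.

H_L ≈ 70.3 m

V = 4Q/(πD²) = 3.266 m/s; V²/2g = 0.5438 m
Re = 5.38×10^5, ε/D = 0.00161 → f = 0.02265 (Swamee-Jain)
Major: h_f = f(L/D)·V²/2g = 0.02265·5618·0.5438 = 69.19 m
Minor: ΣK = 2.00; h_m = ΣK·V²/2g = 1.088 m
Total H_L = 69.19 + 1.088 = 70.27 m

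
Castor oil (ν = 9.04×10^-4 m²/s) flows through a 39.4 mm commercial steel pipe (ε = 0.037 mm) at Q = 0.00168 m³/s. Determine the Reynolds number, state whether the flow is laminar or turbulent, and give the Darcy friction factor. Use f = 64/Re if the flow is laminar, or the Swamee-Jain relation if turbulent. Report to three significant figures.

V = 4Q/(πD²) = 1.378 m/s
Re = VD/ν = 1.378·0.0394/9.04×10^-4 = 60.1
Re < 2300 → laminar → f = 64/Re = 1.066

Re ≈ 60.1; laminar; f = 64/Re ≈ 1.07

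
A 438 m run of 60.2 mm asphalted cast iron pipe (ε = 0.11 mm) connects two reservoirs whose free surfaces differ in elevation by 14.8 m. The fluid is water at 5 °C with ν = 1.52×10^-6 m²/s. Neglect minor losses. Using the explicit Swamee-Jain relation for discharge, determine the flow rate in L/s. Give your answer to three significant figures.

Swamee-Jain (Type II): Q = -0.965·√(gD⁵h_f/L)·ln[ε/(3.7D) + √(3.17ν²L/(gD³h_f))]
√(gD⁵h_f/L) = √(9.81·0.0602⁵·14.8/438) = 5.119×10^-4
ε/(3.7D) = 4.94×10^-4; √(3.17ν²L/(gD³h_f)) = 3.18×10^-4
Q = -0.965·5.119×10^-4·ln(8.121×10^-4) = 0.003515 m³/s
Check: V = 1.24 m/s, Re = 4.89×10^4, f = 0.02642, h_f = 14.9 m ≈ 14.8 m ✓

Q ≈ 3.52 L/s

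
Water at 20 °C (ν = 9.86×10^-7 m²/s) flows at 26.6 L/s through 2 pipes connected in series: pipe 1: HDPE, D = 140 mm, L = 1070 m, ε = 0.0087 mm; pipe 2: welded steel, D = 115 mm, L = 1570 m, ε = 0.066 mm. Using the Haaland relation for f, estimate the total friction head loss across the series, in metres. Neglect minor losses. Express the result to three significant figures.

H ≈ 102 m

Pipe 1: V = 1.728 m/s, Re = 2.45×10^5, ε/D = 6.21×10^-5, f = 0.01538, h_1 = f(L/D)V²/2g = 17.89 m
Pipe 2: V = 2.561 m/s, Re = 2.99×10^5, ε/D = 5.74×10^-4, f = 0.01849, h_2 = f(L/D)V²/2g = 84.40 m
Series → Q common, losses add: H = Σh = 102.3 m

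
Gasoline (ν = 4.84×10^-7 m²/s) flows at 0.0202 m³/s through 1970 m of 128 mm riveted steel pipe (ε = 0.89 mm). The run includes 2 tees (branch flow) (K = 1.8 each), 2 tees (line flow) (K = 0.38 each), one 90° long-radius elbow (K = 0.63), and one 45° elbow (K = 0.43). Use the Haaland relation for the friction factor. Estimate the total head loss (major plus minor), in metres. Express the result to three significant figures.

V = 4Q/(πD²) = 1.570 m/s; V²/2g = 0.1256 m
Re = 4.15×10^5, ε/D = 0.00695 → f = 0.03388 (Haaland)
Major: h_f = f(L/D)·V²/2g = 0.03388·15391·0.1256 = 65.49 m
Minor: ΣK = 5.42; h_m = ΣK·V²/2g = 0.6807 m
Total H_L = 65.49 + 0.6807 = 66.17 m

H_L ≈ 66.2 m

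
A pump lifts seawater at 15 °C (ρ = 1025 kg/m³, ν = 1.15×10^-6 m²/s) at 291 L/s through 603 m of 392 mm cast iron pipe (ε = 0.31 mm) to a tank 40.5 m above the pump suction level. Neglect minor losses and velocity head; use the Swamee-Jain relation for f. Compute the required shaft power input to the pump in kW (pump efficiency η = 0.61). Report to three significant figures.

V = 4Q/(πD²) = 2.411 m/s; Re = 8.22×10^5; ε/D = 7.91×10^-4; f = 0.01910
h_f = f(L/D)V²/2g = 8.706 m
Total head H = z + h_f = 40.5 + 8.706 = 49.21 m
P_hyd = ρgQH = 1025·9.81·0.291·49.21 = 144.0 kW
P_shaft = P_hyd/η = 144.0/0.61 = 236.0 kW

P_shaft ≈ 236 kW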